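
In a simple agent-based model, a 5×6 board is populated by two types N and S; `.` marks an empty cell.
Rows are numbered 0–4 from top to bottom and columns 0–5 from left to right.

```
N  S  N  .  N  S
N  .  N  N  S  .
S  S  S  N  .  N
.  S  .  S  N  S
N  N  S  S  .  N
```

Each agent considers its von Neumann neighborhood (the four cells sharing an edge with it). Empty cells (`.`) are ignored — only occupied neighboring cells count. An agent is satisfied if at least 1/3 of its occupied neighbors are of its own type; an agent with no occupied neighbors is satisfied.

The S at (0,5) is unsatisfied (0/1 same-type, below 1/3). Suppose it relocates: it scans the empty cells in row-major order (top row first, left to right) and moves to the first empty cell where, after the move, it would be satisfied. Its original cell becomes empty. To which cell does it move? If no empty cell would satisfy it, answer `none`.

Vacating (0,5). Empty cells in order:
  (0,3): 0/3 same-type → still unsatisfied.
  (1,1): 2/4 same-type → satisfied — stop here.

(1,1)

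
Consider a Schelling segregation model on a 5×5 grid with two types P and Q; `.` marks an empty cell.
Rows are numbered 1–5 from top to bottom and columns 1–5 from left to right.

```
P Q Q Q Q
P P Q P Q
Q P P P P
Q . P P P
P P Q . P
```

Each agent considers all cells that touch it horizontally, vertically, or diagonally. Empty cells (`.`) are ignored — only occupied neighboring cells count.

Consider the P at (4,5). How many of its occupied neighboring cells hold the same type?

Occupied neighbors of (4,5): (3,4)=P, (3,5)=P, (4,4)=P, (5,5)=P.
Same type (P): 4 of 4.

4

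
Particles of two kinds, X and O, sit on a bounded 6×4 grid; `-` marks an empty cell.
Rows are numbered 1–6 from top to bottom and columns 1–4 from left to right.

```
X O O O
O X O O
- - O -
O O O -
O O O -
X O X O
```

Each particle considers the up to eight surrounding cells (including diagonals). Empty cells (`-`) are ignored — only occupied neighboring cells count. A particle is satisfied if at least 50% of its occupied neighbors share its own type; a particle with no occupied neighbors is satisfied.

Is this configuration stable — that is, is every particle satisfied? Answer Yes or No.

No

(1,1)X 1/3 unhappy
(1,2)O 3/5 ok
(1,3)O 4/5 ok
(1,4)O 3/3 ok
(2,1)O 1/3 unhappy
(2,2)X 1/6 unhappy
(2,3)O 5/6 ok
(2,4)O 4/4 ok
(3,3)O 4/5 ok
(4,1)O 3/3 ok
(4,2)O 6/6 ok
(4,3)O 4/4 ok
(5,1)O 4/5 ok
(5,2)O 6/8 ok
(5,3)O 5/6 ok
(6,1)X 0/3 unhappy
(6,2)O 3/5 ok
(6,3)X 0/4 unhappy
(6,4)O 1/2 ok
For instance (1,1) has only 1/3 same-type neighbors, below 1/2.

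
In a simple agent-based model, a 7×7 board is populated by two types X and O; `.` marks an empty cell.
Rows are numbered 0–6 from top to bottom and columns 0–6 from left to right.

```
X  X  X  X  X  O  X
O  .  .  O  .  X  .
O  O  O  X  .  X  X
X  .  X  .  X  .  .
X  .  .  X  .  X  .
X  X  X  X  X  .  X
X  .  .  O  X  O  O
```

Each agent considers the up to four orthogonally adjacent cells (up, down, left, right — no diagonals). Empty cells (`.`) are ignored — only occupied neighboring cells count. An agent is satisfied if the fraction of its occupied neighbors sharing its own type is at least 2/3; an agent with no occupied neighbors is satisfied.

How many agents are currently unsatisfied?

(0,0)X 1/2 not
(0,1)X 2/2 satisfied
(0,2)X 2/2 satisfied
(0,3)X 2/3 satisfied
(0,4)X 1/2 not
(0,5)O 0/3 not
(0,6)X 0/1 not
(1,0)O 1/2 not
(1,3)O 0/2 not
(1,5)X 1/2 not
(2,0)O 2/3 satisfied
(2,1)O 2/2 satisfied
(2,2)O 1/3 not
(2,3)X 0/2 not
(2,5)X 2/2 satisfied
(2,6)X 1/1 satisfied
(3,0)X 1/2 not
(3,2)X 0/1 not
(3,4)X 0/0 satisfied
(4,0)X 2/2 satisfied
(4,3)X 1/1 satisfied
(4,5)X 0/0 satisfied
(5,0)X 3/3 satisfied
(5,1)X 2/2 satisfied
(5,2)X 2/2 satisfied
(5,3)X 3/4 satisfied
(5,4)X 2/2 satisfied
(5,6)X 0/1 not
(6,0)X 1/1 satisfied
(6,3)O 0/2 not
(6,4)X 1/3 not
(6,5)O 1/2 not
(6,6)O 1/2 not
Unsatisfied: (0,0), (0,4), (0,5), (0,6), (1,0), (1,3), (1,5), (2,2), (2,3), (3,0), (3,2), (5,6), (6,3), (6,4), (6,5), (6,6) — 16 in total.

16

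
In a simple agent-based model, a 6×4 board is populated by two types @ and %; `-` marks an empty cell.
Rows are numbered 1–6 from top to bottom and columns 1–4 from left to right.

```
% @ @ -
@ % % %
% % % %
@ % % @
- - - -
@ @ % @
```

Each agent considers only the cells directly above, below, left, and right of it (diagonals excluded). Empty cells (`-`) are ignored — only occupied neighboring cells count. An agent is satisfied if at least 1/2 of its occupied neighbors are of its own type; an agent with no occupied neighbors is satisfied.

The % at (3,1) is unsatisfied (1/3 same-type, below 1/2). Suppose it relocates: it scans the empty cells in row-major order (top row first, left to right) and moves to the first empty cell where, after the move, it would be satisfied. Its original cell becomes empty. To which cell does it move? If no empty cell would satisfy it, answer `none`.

(1,4)

Vacating (3,1). Empty cells in order:
  (1,4): 1/2 same-type → satisfied — stop here.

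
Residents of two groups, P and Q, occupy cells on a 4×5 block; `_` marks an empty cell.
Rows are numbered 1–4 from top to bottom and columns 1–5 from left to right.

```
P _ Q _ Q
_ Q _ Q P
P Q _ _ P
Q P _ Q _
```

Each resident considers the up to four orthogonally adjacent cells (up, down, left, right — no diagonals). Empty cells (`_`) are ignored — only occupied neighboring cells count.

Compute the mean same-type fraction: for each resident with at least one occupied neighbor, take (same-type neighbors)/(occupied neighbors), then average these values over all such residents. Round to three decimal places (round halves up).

(1,1)P — no occupied neighbors
(1,3)Q — no occupied neighbors
(1,5)Q 0/1
(2,2)Q 1/1
(2,4)Q 0/1
(2,5)P 1/3
(3,1)P 0/2
(3,2)Q 1/3
(3,5)P 1/1
(4,1)Q 0/2
(4,2)P 0/2
(4,4)Q — no occupied neighbors
Sum over 9 residents: 0/1 + 1/1 + 0/1 + 1/3 + 0/2 + 1/3 + 1/1 + 0/2 + 0/2 = 8/3; mean = 8/3 ÷ 9 = 8/27 = 0.296296… → 0.296.

0.296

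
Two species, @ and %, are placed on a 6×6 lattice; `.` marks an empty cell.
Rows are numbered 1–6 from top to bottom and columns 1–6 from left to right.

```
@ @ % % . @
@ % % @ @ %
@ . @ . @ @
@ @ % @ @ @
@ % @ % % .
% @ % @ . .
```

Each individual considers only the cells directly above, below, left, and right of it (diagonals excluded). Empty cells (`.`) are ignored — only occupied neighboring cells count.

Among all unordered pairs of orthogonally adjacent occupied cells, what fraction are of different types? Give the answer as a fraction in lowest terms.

Scan each occupied cell's neighbors to the right and below so each pair is counted once.
Row 1: @(1,1)–@(1,2)= @(1,1)–@(2,1)= @(1,2)–%(1,3)≠ @(1,2)–%(2,2)≠ %(1,3)–%(1,4)= %(1,3)–%(2,3)= %(1,4)–@(2,4)≠ @(1,6)–%(2,6)≠  → 4/8 unlike.
Row 2: @(2,1)–%(2,2)≠ @(2,1)–@(3,1)= %(2,2)–%(2,3)= %(2,3)–@(2,4)≠ %(2,3)–@(3,3)≠ @(2,4)–@(2,5)= @(2,5)–%(2,6)≠ @(2,5)–@(3,5)= %(2,6)–@(3,6)≠  → 5/9 unlike.
Row 3: @(3,1)–@(4,1)= @(3,3)–%(4,3)≠ @(3,5)–@(3,6)= @(3,5)–@(4,5)= @(3,6)–@(4,6)=  → 1/5 unlike.
Row 4: @(4,1)–@(4,2)= @(4,1)–@(5,1)= @(4,2)–%(4,3)≠ @(4,2)–%(5,2)≠ %(4,3)–@(4,4)≠ %(4,3)–@(5,3)≠ @(4,4)–@(4,5)= @(4,4)–%(5,4)≠ @(4,5)–@(4,6)= @(4,5)–%(5,5)≠  → 6/10 unlike.
Row 5: @(5,1)–%(5,2)≠ @(5,1)–%(6,1)≠ %(5,2)–@(5,3)≠ %(5,2)–@(6,2)≠ @(5,3)–%(5,4)≠ @(5,3)–%(6,3)≠ %(5,4)–%(5,5)= %(5,4)–@(6,4)≠  → 7/8 unlike.
Row 6: %(6,1)–@(6,2)≠ @(6,2)–%(6,3)≠ %(6,3)–@(6,4)≠  → 3/3 unlike.
Total adjacent occupied pairs: 43; unlike-type pairs: 26.
26/43 is already in lowest terms.

26/43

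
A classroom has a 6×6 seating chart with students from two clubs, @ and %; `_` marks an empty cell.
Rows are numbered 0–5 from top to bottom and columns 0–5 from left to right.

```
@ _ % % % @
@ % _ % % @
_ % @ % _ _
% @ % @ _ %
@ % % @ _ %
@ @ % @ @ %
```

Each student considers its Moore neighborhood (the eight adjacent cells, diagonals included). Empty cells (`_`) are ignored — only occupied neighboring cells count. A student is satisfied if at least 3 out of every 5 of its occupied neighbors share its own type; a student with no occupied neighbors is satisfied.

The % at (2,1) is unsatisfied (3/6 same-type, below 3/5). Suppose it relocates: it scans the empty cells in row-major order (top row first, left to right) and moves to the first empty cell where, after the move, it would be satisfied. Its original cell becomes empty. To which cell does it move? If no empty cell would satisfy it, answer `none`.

Vacating (2,1). Empty cells in order:
  (0,1): 2/4 same-type → still unsatisfied.
  (1,2): 5/6 same-type → satisfied — stop here.

(1,2)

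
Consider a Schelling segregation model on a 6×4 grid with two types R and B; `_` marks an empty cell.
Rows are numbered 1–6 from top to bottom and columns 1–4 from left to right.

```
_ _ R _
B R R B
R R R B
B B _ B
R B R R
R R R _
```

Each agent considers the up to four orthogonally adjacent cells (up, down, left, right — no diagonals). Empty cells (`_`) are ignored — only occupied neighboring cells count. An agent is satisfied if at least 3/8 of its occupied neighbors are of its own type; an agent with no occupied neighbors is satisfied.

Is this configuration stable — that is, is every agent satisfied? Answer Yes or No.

No

Row 1: (1,3)R 1/1 ok
Row 2: (2,1)B 0/2 unhappy · (2,2)R 2/3 ok · (2,3)R 3/4 ok · (2,4)B 1/2 ok
Row 3: (3,1)R 1/3 unhappy · (3,2)R 3/4 ok · (3,3)R 2/3 ok · (3,4)B 2/3 ok
Row 4: (4,1)B 1/3 unhappy · (4,2)B 2/3 ok · (4,4)B 1/2 ok
Row 5: (5,1)R 1/3 unhappy · (5,2)B 1/4 unhappy · (5,3)R 2/3 ok · (5,4)R 1/2 ok
Row 6: (6,1)R 2/2 ok · (6,2)R 2/3 ok · (6,3)R 2/2 ok
For instance (2,1) has only 0/2 same-type neighbors, below 3/8.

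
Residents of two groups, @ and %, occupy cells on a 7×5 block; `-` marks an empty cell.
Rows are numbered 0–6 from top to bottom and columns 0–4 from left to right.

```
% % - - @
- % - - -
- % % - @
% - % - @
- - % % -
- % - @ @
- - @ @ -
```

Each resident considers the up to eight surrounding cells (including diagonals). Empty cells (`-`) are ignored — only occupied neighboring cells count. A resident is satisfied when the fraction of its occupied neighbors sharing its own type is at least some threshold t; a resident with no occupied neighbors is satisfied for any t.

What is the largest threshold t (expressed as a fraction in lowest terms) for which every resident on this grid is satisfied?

Row 0: (0,0)% 2/2 · (0,1)% 2/2 · (0,4)@ — no occupied neighbors
Row 1: (1,1)% 4/4
Row 2: (2,1)% 4/4 · (2,2)% 3/3 · (2,4)@ 1/1
Row 3: (3,0)% 1/1 · (3,2)% 4/4 · (3,4)@ 1/2
Row 4: (4,2)% 3/4 · (4,3)% 2/5
Row 5: (5,1)% 1/2 · (5,3)@ 3/5 · (5,4)@ 2/3
Row 6: (6,2)@ 2/3 · (6,3)@ 3/3
The smallest same-type fraction is 2/5 at (4,3), which reduces to 2/5. Any threshold above that leaves this resident unsatisfied.

2/5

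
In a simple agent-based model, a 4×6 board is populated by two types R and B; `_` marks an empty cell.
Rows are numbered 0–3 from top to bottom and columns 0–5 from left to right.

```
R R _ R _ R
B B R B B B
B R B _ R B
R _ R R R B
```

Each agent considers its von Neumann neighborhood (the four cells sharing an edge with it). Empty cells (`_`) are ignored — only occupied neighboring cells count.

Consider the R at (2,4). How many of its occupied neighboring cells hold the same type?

Occupied neighbors of (2,4): (1,4)=B, (3,4)=R, (2,5)=B.
Same type (R): 1 of 3.

1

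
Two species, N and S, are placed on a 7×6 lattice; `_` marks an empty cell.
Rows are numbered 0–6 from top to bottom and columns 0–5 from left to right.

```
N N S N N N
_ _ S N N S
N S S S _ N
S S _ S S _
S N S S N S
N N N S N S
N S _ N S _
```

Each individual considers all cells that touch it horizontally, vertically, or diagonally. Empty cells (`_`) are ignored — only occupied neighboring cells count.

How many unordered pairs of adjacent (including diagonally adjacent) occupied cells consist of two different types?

Scan each occupied cell's neighbors to the right and below (and the two forward diagonals) so each pair is counted once.
Row 0: N(0,0)–N(0,1)= N(0,1)–S(0,2)≠ N(0,1)–S(1,2)≠ S(0,2)–N(0,3)≠ S(0,2)–S(1,2)= S(0,2)–N(1,3)≠ N(0,3)–N(0,4)= N(0,3)–N(1,3)= N(0,3)–N(1,4)= N(0,3)–S(1,2)≠ N(0,4)–N(0,5)= N(0,4)–N(1,4)= N(0,4)–S(1,5)≠ N(0,4)–N(1,3)= N(0,5)–S(1,5)≠ N(0,5)–N(1,4)=  → 7/16 unlike.
Row 1: S(1,2)–N(1,3)≠ S(1,2)–S(2,2)= S(1,2)–S(2,3)= S(1,2)–S(2,1)= N(1,3)–N(1,4)= N(1,3)–S(2,3)≠ N(1,3)–S(2,2)≠ N(1,4)–S(1,5)≠ N(1,4)–N(2,5)= N(1,4)–S(2,3)≠ S(1,5)–N(2,5)≠  → 6/11 unlike.
Row 2: N(2,0)–S(2,1)≠ N(2,0)–S(3,0)≠ N(2,0)–S(3,1)≠ S(2,1)–S(2,2)= S(2,1)–S(3,1)= S(2,1)–S(3,0)= S(2,2)–S(2,3)= S(2,2)–S(3,3)= S(2,2)–S(3,1)= S(2,3)–S(3,3)= S(2,3)–S(3,4)= N(2,5)–S(3,4)≠  → 4/12 unlike.
Row 3: S(3,0)–S(3,1)= S(3,0)–S(4,0)= S(3,0)–N(4,1)≠ S(3,1)–N(4,1)≠ S(3,1)–S(4,2)= S(3,1)–S(4,0)= S(3,3)–S(3,4)= S(3,3)–S(4,3)= S(3,3)–N(4,4)≠ S(3,3)–S(4,2)= S(3,4)–N(4,4)≠ S(3,4)–S(4,5)= S(3,4)–S(4,3)=  → 4/13 unlike.
Row 4: S(4,0)–N(4,1)≠ S(4,0)–N(5,0)≠ S(4,0)–N(5,1)≠ N(4,1)–S(4,2)≠ N(4,1)–N(5,1)= N(4,1)–N(5,2)= N(4,1)–N(5,0)= S(4,2)–S(4,3)= S(4,2)–N(5,2)≠ S(4,2)–S(5,3)= S(4,2)–N(5,1)≠ S(4,3)–N(4,4)≠ S(4,3)–S(5,3)= S(4,3)–N(5,4)≠ S(4,3)–N(5,2)≠ N(4,4)–S(4,5)≠ N(4,4)–N(5,4)= N(4,4)–S(5,5)≠ N(4,4)–S(5,3)≠ S(4,5)–S(5,5)= S(4,5)–N(5,4)≠  → 13/21 unlike.
Row 5: N(5,0)–N(5,1)= N(5,0)–N(6,0)= N(5,0)–S(6,1)≠ N(5,1)–N(5,2)= N(5,1)–S(6,1)≠ N(5,1)–N(6,0)= N(5,2)–S(5,3)≠ N(5,2)–N(6,3)= N(5,2)–S(6,1)≠ S(5,3)–N(5,4)≠ S(5,3)–N(6,3)≠ S(5,3)–S(6,4)= N(5,4)–S(5,5)≠ N(5,4)–S(6,4)≠ N(5,4)–N(6,3)= S(5,5)–S(6,4)=  → 8/16 unlike.
Row 6: N(6,0)–S(6,1)≠ N(6,3)–S(6,4)≠  → 2/2 unlike.
Total adjacent occupied pairs: 91; unlike-type pairs: 44.

44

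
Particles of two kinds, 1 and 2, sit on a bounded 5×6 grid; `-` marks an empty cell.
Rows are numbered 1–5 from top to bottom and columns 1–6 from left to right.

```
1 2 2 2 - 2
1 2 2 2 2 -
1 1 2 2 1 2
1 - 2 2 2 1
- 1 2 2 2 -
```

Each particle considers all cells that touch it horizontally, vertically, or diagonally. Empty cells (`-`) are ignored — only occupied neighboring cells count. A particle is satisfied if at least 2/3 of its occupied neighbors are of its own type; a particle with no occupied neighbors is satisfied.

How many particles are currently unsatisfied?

(1,1)1 1/3 ✗
(1,2)2 3/5 ✗
(1,3)2 5/5 ✓
(1,4)2 4/4 ✓
(1,6)2 1/1 ✓
(2,1)1 3/5 ✗
(2,2)2 4/8 ✗
(2,3)2 7/8 ✓
(2,4)2 6/7 ✓
(2,5)2 5/6 ✓
(3,1)1 3/4 ✓
(3,2)1 3/7 ✗
(3,3)2 6/7 ✓
(3,4)2 7/8 ✓
(3,5)1 1/7 ✗
(3,6)2 2/4 ✗
(4,1)1 3/3 ✓
(4,3)2 5/7 ✓
(4,4)2 7/8 ✓
(4,5)2 5/7 ✓
(4,6)1 1/4 ✗
(5,2)1 1/3 ✗
(5,3)2 3/4 ✓
(5,4)2 5/5 ✓
(5,5)2 3/4 ✓
Unsatisfied: (1,1), (1,2), (2,1), (2,2), (3,2), (3,5), (3,6), (4,6), (5,2) — 9 in total.

9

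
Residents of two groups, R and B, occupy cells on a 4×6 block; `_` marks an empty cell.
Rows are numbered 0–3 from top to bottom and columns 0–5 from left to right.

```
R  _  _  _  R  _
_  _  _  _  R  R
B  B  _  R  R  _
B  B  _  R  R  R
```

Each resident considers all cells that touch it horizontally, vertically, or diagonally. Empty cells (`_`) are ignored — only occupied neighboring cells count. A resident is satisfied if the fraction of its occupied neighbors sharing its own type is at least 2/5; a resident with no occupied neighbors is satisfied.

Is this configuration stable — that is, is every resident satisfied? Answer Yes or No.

(0,0)R 0/0 ok
(0,4)R 2/2 ok
(1,4)R 4/4 ok
(1,5)R 3/3 ok
(2,0)B 3/3 ok
(2,1)B 3/3 ok
(2,3)R 4/4 ok
(2,4)R 6/6 ok
(3,0)B 3/3 ok
(3,1)B 3/3 ok
(3,3)R 3/3 ok
(3,4)R 4/4 ok
(3,5)R 2/2 ok
All meet the threshold, so the configuration is stable.

Yes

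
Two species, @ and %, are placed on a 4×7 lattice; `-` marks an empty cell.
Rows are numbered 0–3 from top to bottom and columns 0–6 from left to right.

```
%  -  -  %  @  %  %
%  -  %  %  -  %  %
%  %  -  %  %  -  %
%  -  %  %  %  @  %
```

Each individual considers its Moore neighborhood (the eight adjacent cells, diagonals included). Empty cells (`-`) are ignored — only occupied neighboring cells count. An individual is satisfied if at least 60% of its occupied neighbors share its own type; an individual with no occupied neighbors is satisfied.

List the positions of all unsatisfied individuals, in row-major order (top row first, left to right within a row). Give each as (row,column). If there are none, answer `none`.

(0,0)% 1/1 satisfied
(0,3)% 2/3 satisfied
(0,4)@ 0/4 not
(0,5)% 3/4 satisfied
(0,6)% 3/3 satisfied
(1,0)% 3/3 satisfied
(1,2)% 4/4 satisfied
(1,3)% 4/5 satisfied
(1,5)% 5/6 satisfied
(1,6)% 4/4 satisfied
(2,0)% 3/3 satisfied
(2,1)% 5/5 satisfied
(2,3)% 6/6 satisfied
(2,4)% 5/6 satisfied
(2,6)% 3/4 satisfied
(3,0)% 2/2 satisfied
(3,2)% 3/3 satisfied
(3,3)% 4/4 satisfied
(3,4)% 3/4 satisfied
(3,5)@ 0/4 not
(3,6)% 1/2 not

(0,4), (3,5), (3,6)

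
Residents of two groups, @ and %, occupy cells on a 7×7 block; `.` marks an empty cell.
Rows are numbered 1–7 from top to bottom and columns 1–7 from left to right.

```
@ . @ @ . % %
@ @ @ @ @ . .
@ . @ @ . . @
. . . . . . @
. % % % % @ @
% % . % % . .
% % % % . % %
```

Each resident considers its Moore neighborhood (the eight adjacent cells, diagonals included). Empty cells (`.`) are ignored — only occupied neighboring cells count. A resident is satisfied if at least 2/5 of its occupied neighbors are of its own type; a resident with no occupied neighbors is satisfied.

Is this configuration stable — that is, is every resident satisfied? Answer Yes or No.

(1,1)@ 2/2 ✓
(1,3)@ 4/4 ✓
(1,4)@ 4/4 ✓
(1,6)% 1/2 ✓
(1,7)% 1/1 ✓
(2,1)@ 3/3 ✓
(2,2)@ 6/6 ✓
(2,3)@ 6/6 ✓
(2,4)@ 6/6 ✓
(2,5)@ 3/4 ✓
(3,1)@ 2/2 ✓
(3,3)@ 4/4 ✓
(3,4)@ 4/4 ✓
(3,7)@ 1/1 ✓
(4,7)@ 3/3 ✓
(5,2)% 3/3 ✓
(5,3)% 4/4 ✓
(5,4)% 4/4 ✓
(5,5)% 3/4 ✓
(5,6)@ 2/4 ✓
(5,7)@ 2/2 ✓
(6,1)% 4/4 ✓
(6,2)% 6/6 ✓
(6,4)% 6/6 ✓
(6,5)% 5/6 ✓
(7,1)% 3/3 ✓
(7,2)% 4/4 ✓
(7,3)% 4/4 ✓
(7,4)% 3/3 ✓
(7,6)% 2/2 ✓
(7,7)% 1/1 ✓
All meet the threshold, so the configuration is stable.

Yes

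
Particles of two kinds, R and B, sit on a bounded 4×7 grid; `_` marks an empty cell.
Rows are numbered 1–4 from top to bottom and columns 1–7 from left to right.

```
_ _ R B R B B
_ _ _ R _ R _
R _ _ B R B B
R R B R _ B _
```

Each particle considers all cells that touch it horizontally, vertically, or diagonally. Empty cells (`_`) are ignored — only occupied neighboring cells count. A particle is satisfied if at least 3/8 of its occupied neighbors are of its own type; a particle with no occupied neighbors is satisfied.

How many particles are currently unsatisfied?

6

(1,3)R 1/2 ok
(1,4)B 0/3 unhappy
(1,5)R 2/4 ok
(1,6)B 1/3 unhappy
(1,7)B 1/2 ok
(2,4)R 3/5 ok
(2,6)R 2/6 unhappy
(3,1)R 2/2 ok
(3,4)B 1/4 unhappy
(3,5)R 3/6 ok
(3,6)B 2/4 ok
(3,7)B 2/3 ok
(4,1)R 2/2 ok
(4,2)R 2/3 ok
(4,3)B 1/3 unhappy
(4,4)R 1/3 unhappy
(4,6)B 2/3 ok
Unsatisfied: (1,4), (1,6), (2,6), (3,4), (4,3), (4,4) — 6 in total.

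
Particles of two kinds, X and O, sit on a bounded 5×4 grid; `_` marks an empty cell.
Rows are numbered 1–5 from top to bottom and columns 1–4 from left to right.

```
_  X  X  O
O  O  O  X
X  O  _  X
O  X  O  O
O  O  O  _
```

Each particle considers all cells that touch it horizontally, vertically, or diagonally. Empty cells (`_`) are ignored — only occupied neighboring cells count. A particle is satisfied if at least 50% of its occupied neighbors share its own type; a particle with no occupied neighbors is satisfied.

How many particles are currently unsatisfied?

(1,2)X 1/4 unhappy
(1,3)X 2/5 unhappy
(1,4)O 1/3 unhappy
(2,1)O 2/4 ok
(2,2)O 3/6 ok
(2,3)O 3/7 unhappy
(2,4)X 2/4 ok
(3,1)X 1/5 unhappy
(3,2)O 5/7 ok
(3,4)X 1/4 unhappy
(4,1)O 3/5 ok
(4,2)X 1/7 unhappy
(4,3)O 4/6 ok
(4,4)O 2/3 ok
(5,1)O 2/3 ok
(5,2)O 4/5 ok
(5,3)O 3/4 ok
Unsatisfied: (1,2), (1,3), (1,4), (2,3), (3,1), (3,4), (4,2) — 7 in total.

7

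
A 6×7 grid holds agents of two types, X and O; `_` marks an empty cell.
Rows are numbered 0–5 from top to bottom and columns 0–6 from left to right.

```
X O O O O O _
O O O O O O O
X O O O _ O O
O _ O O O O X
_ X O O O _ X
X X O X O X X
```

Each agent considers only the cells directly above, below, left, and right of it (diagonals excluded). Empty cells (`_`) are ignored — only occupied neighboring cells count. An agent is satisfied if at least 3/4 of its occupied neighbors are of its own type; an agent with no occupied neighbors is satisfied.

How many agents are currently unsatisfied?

(0,0)X 0/2 unhappy
(0,1)O 2/3 unhappy
(0,2)O 3/3 ok
(0,3)O 3/3 ok
(0,4)O 3/3 ok
(0,5)O 2/2 ok
(1,0)O 1/3 unhappy
(1,1)O 4/4 ok
(1,2)O 4/4 ok
(1,3)O 4/4 ok
(1,4)O 3/3 ok
(1,5)O 4/4 ok
(1,6)O 2/2 ok
(2,0)X 0/3 unhappy
(2,1)O 2/3 unhappy
(2,2)O 4/4 ok
(2,3)O 3/3 ok
(2,5)O 3/3 ok
(2,6)O 2/3 unhappy
(3,0)O 0/1 unhappy
(3,2)O 3/3 ok
(3,3)O 4/4 ok
(3,4)O 3/3 ok
(3,5)O 2/3 unhappy
(3,6)X 1/3 unhappy
(4,1)X 1/2 unhappy
(4,2)O 3/4 ok
(4,3)O 3/4 ok
(4,4)O 3/3 ok
(4,6)X 2/2 ok
(5,0)X 1/1 ok
(5,1)X 2/3 unhappy
(5,2)O 1/3 unhappy
(5,3)X 0/3 unhappy
(5,4)O 1/3 unhappy
(5,5)X 1/2 unhappy
(5,6)X 2/2 ok
Unsatisfied: (0,0), (0,1), (1,0), (2,0), (2,1), (2,6), (3,0), (3,5), (3,6), (4,1), (5,1), (5,2), (5,3), (5,4), (5,5) — 15 in total.

15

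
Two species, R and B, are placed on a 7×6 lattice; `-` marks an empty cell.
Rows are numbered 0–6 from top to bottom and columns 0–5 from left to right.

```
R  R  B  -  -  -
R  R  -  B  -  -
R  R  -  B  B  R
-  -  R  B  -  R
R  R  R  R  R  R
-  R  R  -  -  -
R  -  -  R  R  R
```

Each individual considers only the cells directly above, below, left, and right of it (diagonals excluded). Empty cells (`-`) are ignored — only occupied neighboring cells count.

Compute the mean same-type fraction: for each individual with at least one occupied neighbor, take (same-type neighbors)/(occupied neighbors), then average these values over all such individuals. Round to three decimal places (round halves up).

Row 0: (0,0)R 2/2 · (0,1)R 2/3 · (0,2)B 0/1
Row 1: (1,0)R 3/3 · (1,1)R 3/3 · (1,3)B 1/1
Row 2: (2,0)R 2/2 · (2,1)R 2/2 · (2,3)B 3/3 · (2,4)B 1/2 · (2,5)R 1/2
Row 3: (3,2)R 1/2 · (3,3)B 1/3 · (3,5)R 2/2
Row 4: (4,0)R 1/1 · (4,1)R 3/3 · (4,2)R 4/4 · (4,3)R 2/3 · (4,4)R 2/2 · (4,5)R 2/2
Row 5: (5,1)R 2/2 · (5,2)R 2/2
Row 6: (6,0)R — no occupied neighbors · (6,3)R 1/1 · (6,4)R 2/2 · (6,5)R 1/1
Sum over 25 individuals: 2/2 + 2/3 + 0/1 + 3/3 + 3/3 + 1/1 + 2/2 + 2/2 + 3/3 + 1/2 + 1/2 + 1/2 + 1/3 + 2/2 + 1/1 + 3/3 + 4/4 + 2/3 + 2/2 + 2/2 + 2/2 + 2/2 + 1/1 + 2/2 + 1/1 = 127/6; mean = 127/6 ÷ 25 = 127/150 = 0.846666… → 0.847.

0.847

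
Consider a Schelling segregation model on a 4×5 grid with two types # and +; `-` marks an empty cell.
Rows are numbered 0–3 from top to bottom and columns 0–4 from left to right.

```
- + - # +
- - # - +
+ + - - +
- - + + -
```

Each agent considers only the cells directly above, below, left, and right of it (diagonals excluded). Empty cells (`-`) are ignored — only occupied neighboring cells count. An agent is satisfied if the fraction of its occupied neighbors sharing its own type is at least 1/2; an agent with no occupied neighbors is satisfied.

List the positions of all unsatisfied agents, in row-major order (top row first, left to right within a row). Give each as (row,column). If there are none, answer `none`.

(0,3)

(0,1)+ 0/0 ok
(0,3)# 0/1 unhappy
(0,4)+ 1/2 ok
(1,2)# 0/0 ok
(1,4)+ 2/2 ok
(2,0)+ 1/1 ok
(2,1)+ 1/1 ok
(2,4)+ 1/1 ok
(3,2)+ 1/1 ok
(3,3)+ 1/1 ok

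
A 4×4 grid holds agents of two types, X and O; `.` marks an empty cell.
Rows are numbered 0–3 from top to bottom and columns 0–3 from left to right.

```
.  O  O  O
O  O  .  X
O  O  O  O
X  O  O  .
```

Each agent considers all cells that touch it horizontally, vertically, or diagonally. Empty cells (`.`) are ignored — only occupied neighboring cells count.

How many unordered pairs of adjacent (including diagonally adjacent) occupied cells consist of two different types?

Scan each occupied cell's neighbors to the right and below (and the two forward diagonals) so each pair is counted once.
From row 0: 2 unlike of 7 pairs (running 2/7).
From row 1: 2 unlike of 8 pairs (running 4/15).
From row 2: 2 unlike of 11 pairs (running 6/26).
From row 3: 1 unlike of 2 pairs (running 7/28).
Total adjacent occupied pairs: 28; unlike-type pairs: 7.

7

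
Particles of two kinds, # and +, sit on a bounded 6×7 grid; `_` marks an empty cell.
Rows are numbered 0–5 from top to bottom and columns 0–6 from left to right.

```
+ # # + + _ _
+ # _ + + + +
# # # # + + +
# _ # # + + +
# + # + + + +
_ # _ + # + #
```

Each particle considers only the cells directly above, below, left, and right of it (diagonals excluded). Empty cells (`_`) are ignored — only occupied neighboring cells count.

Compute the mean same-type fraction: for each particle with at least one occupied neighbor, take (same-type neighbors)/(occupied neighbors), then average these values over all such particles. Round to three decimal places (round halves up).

0.660

(0,0)+ 1/2
(0,1)# 2/3
(0,2)# 1/2
(0,3)+ 2/3
(0,4)+ 2/2
(1,0)+ 1/3
(1,1)# 2/3
(1,3)+ 2/3
(1,4)+ 4/4
(1,5)+ 3/3
(1,6)+ 2/2
(2,0)# 2/3
(2,1)# 3/3
(2,2)# 3/3
(2,3)# 2/4
(2,4)+ 3/4
(2,5)+ 4/4
(2,6)+ 3/3
(3,0)# 2/2
(3,2)# 3/3
(3,3)# 2/4
(3,4)+ 3/4
(3,5)+ 4/4
(3,6)+ 3/3
(4,0)# 1/2
(4,1)+ 0/3
(4,2)# 1/3
(4,3)+ 2/4
(4,4)+ 3/4
(4,5)+ 4/4
(4,6)+ 2/3
(5,1)# 0/1
(5,3)+ 1/2
(5,4)# 0/3
(5,5)+ 1/3
(5,6)# 0/2
Sum over 36 particles: 1/2 + 2/3 + 1/2 + 2/3 + 2/2 + 1/3 + 2/3 + 2/3 + 4/4 + 3/3 + 2/2 + 2/3 + 3/3 + 3/3 + 2/4 + 3/4 + 4/4 + 3/3 + 2/2 + 3/3 + 2/4 + 3/4 + 4/4 + 3/3 + 1/2 + 0/3 + 1/3 + 2/4 + 3/4 + 4/4 + 2/3 + 0/1 + 1/2 + 0/3 + 1/3 + 0/2 = 95/4; mean = 95/4 ÷ 36 = 95/144 = 0.659722… → 0.660.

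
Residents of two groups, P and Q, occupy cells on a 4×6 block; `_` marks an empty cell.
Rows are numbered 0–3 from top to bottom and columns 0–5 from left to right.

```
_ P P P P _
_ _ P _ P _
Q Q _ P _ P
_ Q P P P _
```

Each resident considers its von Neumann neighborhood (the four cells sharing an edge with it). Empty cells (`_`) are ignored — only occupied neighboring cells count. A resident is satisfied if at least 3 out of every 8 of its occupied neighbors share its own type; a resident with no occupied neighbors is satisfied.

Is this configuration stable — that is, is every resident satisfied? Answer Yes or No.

Row 0: (0,1)P 1/1 ✓ · (0,2)P 3/3 ✓ · (0,3)P 2/2 ✓ · (0,4)P 2/2 ✓
Row 1: (1,2)P 1/1 ✓ · (1,4)P 1/1 ✓
Row 2: (2,0)Q 1/1 ✓ · (2,1)Q 2/2 ✓ · (2,3)P 1/1 ✓ · (2,5)P 0/0 ✓
Row 3: (3,1)Q 1/2 ✓ · (3,2)P 1/2 ✓ · (3,3)P 3/3 ✓ · (3,4)P 1/1 ✓
All meet the threshold, so the configuration is stable.

Yes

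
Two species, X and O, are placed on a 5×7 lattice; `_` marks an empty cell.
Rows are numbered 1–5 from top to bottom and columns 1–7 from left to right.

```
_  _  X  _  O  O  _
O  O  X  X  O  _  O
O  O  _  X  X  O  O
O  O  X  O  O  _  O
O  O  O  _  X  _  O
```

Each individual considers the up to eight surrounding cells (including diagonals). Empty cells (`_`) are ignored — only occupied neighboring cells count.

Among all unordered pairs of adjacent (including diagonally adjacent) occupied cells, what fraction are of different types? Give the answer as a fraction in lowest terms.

19/59

Scan each occupied cell's neighbors to the right and below (and the two forward diagonals) so each pair is counted once.
From row 1: 2 unlike of 8 pairs (running 2/8).
From row 2: 5 unlike of 17 pairs (running 7/25).
From row 3: 6 unlike of 17 pairs (running 13/42).
From row 4: 6 unlike of 15 pairs (running 19/57).
From row 5: 0 unlike of 2 pairs (running 19/59).
Total adjacent occupied pairs: 59; unlike-type pairs: 19.
19/59 is already in lowest terms.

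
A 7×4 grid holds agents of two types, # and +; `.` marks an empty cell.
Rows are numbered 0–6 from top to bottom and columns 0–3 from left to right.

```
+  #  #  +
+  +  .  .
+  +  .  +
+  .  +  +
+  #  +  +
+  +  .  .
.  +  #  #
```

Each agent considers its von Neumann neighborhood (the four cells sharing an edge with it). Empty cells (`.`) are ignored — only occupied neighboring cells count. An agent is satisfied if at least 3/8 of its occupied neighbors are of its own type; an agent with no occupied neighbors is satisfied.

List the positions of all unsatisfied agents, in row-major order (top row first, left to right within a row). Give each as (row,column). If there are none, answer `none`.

(0,0)+ 1/2 ✓
(0,1)# 1/3 ✗
(0,2)# 1/2 ✓
(0,3)+ 0/1 ✗
(1,0)+ 3/3 ✓
(1,1)+ 2/3 ✓
(2,0)+ 3/3 ✓
(2,1)+ 2/2 ✓
(2,3)+ 1/1 ✓
(3,0)+ 2/2 ✓
(3,2)+ 2/2 ✓
(3,3)+ 3/3 ✓
(4,0)+ 2/3 ✓
(4,1)# 0/3 ✗
(4,2)+ 2/3 ✓
(4,3)+ 2/2 ✓
(5,0)+ 2/2 ✓
(5,1)+ 2/3 ✓
(6,1)+ 1/2 ✓
(6,2)# 1/2 ✓
(6,3)# 1/1 ✓

(0,1), (0,3), (4,1)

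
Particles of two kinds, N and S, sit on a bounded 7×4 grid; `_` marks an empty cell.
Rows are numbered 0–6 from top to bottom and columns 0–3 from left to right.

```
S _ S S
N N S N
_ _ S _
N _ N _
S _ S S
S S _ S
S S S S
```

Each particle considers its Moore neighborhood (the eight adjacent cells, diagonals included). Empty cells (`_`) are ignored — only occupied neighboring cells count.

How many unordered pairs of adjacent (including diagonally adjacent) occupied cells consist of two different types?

Scan each occupied cell's neighbors to the right and below (and the two forward diagonals) so each pair is counted once.
From row 0: 5 unlike of 8 pairs (running 5/8).
From row 1: 4 unlike of 6 pairs (running 9/14).
From row 2: 1 unlike of 1 pairs (running 10/15).
From row 3: 3 unlike of 3 pairs (running 13/18).
From row 4: 0 unlike of 6 pairs (running 13/24).
From row 5: 0 unlike of 8 pairs (running 13/32).
From row 6: 0 unlike of 3 pairs (running 13/35).
Total adjacent occupied pairs: 35; unlike-type pairs: 13.

13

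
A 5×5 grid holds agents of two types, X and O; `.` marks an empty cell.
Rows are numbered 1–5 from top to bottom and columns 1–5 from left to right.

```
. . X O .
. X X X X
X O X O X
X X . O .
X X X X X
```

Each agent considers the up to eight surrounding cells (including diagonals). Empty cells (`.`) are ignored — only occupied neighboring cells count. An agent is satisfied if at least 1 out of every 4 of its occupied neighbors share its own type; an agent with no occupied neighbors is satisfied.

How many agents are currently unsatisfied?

(1,3)X 3/4 ✓
(1,4)O 0/4 ✗
(2,2)X 4/5 ✓
(2,3)X 4/7 ✓
(2,4)X 5/7 ✓
(2,5)X 2/4 ✓
(3,1)X 3/4 ✓
(3,2)O 0/6 ✗
(3,3)X 4/7 ✓
(3,4)O 1/6 ✗
(3,5)X 2/4 ✓
(4,1)X 4/5 ✓
(4,2)X 6/7 ✓
(4,4)O 1/6 ✗
(5,1)X 3/3 ✓
(5,2)X 4/4 ✓
(5,3)X 3/4 ✓
(5,4)X 2/3 ✓
(5,5)X 1/2 ✓
Unsatisfied: (1,4), (3,2), (3,4), (4,4) — 4 in total.

4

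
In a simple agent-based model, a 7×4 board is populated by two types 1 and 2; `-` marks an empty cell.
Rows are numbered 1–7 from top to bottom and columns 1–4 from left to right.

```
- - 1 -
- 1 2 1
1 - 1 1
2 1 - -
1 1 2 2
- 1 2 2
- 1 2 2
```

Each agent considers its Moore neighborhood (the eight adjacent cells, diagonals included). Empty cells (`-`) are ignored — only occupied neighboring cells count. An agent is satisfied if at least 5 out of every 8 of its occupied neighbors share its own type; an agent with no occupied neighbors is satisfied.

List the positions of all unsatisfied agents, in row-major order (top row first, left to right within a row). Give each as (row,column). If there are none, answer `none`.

(1,3)1 2/3 ✓
(2,2)1 3/4 ✓
(2,3)2 0/5 ✗
(2,4)1 3/4 ✓
(3,1)1 2/3 ✓
(3,3)1 4/5 ✓
(3,4)1 2/3 ✓
(4,1)2 0/4 ✗
(4,2)1 4/6 ✓
(5,1)1 3/4 ✓
(5,2)1 3/6 ✗
(5,3)2 3/6 ✗
(5,4)2 3/3 ✓
(6,2)1 3/6 ✗
(6,3)2 5/8 ✓
(6,4)2 5/5 ✓
(7,2)1 1/3 ✗
(7,3)2 3/5 ✗
(7,4)2 3/3 ✓

(2,3), (4,1), (5,2), (5,3), (6,2), (7,2), (7,3)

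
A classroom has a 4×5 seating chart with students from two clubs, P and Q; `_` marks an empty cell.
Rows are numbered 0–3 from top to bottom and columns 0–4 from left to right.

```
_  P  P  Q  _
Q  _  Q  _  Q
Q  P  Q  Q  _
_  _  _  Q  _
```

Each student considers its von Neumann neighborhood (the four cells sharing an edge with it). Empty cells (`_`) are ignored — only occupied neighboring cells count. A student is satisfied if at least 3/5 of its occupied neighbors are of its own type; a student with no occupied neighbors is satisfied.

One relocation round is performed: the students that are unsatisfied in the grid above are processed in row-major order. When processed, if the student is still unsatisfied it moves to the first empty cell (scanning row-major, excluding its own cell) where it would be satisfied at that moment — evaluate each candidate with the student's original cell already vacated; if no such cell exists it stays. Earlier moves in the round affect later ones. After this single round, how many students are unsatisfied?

1

Initially unsatisfied (in order): (0,2), (0,3), (1,2), (2,0), (2,1).
  (0,2) → (3,1).
  (0,3): now satisfied by earlier moves; stays.
  (1,2): now satisfied by earlier moves; stays.
  (2,0) → (0,2).
  (2,1) → (3,0).
Resulting grid:
_ P Q Q _
Q _ Q _ Q
_ _ Q Q _
P P _ Q _
Unsatisfied now: (0,1).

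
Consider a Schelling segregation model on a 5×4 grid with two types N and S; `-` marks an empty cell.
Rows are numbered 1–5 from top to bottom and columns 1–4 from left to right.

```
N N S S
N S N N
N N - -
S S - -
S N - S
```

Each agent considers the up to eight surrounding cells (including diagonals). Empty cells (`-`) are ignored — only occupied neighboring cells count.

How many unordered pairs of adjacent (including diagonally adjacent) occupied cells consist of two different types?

18

Scan each occupied cell's neighbors to the right and below (and the two forward diagonals) so each pair is counted once.
Row 1: N(1,1)–N(1,2)= N(1,1)–N(2,1)= N(1,1)–S(2,2)≠ N(1,2)–S(1,3)≠ N(1,2)–S(2,2)≠ N(1,2)–N(2,3)= N(1,2)–N(2,1)= S(1,3)–S(1,4)= S(1,3)–N(2,3)≠ S(1,3)–N(2,4)≠ S(1,3)–S(2,2)= S(1,4)–N(2,4)≠ S(1,4)–N(2,3)≠  → 7/13 unlike.
Row 2: N(2,1)–S(2,2)≠ N(2,1)–N(3,1)= N(2,1)–N(3,2)= S(2,2)–N(2,3)≠ S(2,2)–N(3,2)≠ S(2,2)–N(3,1)≠ N(2,3)–N(2,4)= N(2,3)–N(3,2)=  → 4/8 unlike.
Row 3: N(3,1)–N(3,2)= N(3,1)–S(4,1)≠ N(3,1)–S(4,2)≠ N(3,2)–S(4,2)≠ N(3,2)–S(4,1)≠  → 4/5 unlike.
Row 4: S(4,1)–S(4,2)= S(4,1)–S(5,1)= S(4,1)–N(5,2)≠ S(4,2)–N(5,2)≠ S(4,2)–S(5,1)=  → 2/5 unlike.
Row 5: S(5,1)–N(5,2)≠  → 1/1 unlike.
Total adjacent occupied pairs: 32; unlike-type pairs: 18.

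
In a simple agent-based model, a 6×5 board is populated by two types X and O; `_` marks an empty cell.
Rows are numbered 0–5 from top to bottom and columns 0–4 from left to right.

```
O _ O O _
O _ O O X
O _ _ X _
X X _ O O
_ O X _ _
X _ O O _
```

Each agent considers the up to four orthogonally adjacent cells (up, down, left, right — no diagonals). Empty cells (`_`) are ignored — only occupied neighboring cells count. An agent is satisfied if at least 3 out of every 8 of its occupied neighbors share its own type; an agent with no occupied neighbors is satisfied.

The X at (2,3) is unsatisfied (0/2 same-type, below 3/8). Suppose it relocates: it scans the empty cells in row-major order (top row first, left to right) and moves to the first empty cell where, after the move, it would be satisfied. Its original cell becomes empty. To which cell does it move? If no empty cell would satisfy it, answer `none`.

(0,4)

Vacating (2,3). Empty cells in order:
  (0,1): 0/2 same-type → still unsatisfied.
  (0,4): 1/2 same-type → satisfied — stop here.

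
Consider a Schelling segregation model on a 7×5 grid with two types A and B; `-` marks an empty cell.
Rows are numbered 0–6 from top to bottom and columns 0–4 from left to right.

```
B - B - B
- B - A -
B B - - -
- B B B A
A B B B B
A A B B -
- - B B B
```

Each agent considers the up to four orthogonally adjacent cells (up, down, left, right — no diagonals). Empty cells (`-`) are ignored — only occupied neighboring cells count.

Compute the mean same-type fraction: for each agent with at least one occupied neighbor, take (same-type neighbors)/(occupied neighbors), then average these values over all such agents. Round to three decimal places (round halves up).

0.803

Row 0: (0,0)B — no occupied neighbors · (0,2)B — no occupied neighbors · (0,4)B — no occupied neighbors
Row 1: (1,1)B 1/1 · (1,3)A — no occupied neighbors
Row 2: (2,0)B 1/1 · (2,1)B 3/3
Row 3: (3,1)B 3/3 · (3,2)B 3/3 · (3,3)B 2/3 · (3,4)A 0/2
Row 4: (4,0)A 1/2 · (4,1)B 2/4 · (4,2)B 4/4 · (4,3)B 4/4 · (4,4)B 1/2
Row 5: (5,0)A 2/2 · (5,1)A 1/3 · (5,2)B 3/4 · (5,3)B 3/3
Row 6: (6,2)B 2/2 · (6,3)B 3/3 · (6,4)B 1/1
Sum over 19 agents: 1/1 + 1/1 + 3/3 + 3/3 + 3/3 + 2/3 + 0/2 + 1/2 + 2/4 + 4/4 + 4/4 + 1/2 + 2/2 + 1/3 + 3/4 + 3/3 + 2/2 + 3/3 + 1/1 = 61/4; mean = 61/4 ÷ 19 = 61/76 = 0.802631… → 0.803.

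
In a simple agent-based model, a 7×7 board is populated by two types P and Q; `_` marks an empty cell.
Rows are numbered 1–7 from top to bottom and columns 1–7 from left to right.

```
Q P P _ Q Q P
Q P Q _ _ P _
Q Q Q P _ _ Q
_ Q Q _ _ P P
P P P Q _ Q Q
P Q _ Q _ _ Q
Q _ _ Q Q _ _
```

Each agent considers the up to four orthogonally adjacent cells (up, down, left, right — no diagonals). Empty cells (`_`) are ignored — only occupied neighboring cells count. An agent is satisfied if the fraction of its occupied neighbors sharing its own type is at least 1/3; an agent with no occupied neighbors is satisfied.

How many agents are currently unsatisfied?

(1,1)Q 1/2 satisfied
(1,2)P 2/3 satisfied
(1,3)P 1/2 satisfied
(1,5)Q 1/1 satisfied
(1,6)Q 1/3 satisfied
(1,7)P 0/1 not
(2,1)Q 2/3 satisfied
(2,2)P 1/4 not
(2,3)Q 1/3 satisfied
(2,6)P 0/1 not
(3,1)Q 2/2 satisfied
(3,2)Q 3/4 satisfied
(3,3)Q 3/4 satisfied
(3,4)P 0/1 not
(3,7)Q 0/1 not
(4,2)Q 2/3 satisfied
(4,3)Q 2/3 satisfied
(4,6)P 1/2 satisfied
(4,7)P 1/3 satisfied
(5,1)P 2/2 satisfied
(5,2)P 2/4 satisfied
(5,3)P 1/3 satisfied
(5,4)Q 1/2 satisfied
(5,6)Q 1/2 satisfied
(5,7)Q 2/3 satisfied
(6,1)P 1/3 satisfied
(6,2)Q 0/2 not
(6,4)Q 2/2 satisfied
(6,7)Q 1/1 satisfied
(7,1)Q 0/1 not
(7,4)Q 2/2 satisfied
(7,5)Q 1/1 satisfied
Unsatisfied: (1,7), (2,2), (2,6), (3,4), (3,7), (6,2), (7,1) — 7 in total.

7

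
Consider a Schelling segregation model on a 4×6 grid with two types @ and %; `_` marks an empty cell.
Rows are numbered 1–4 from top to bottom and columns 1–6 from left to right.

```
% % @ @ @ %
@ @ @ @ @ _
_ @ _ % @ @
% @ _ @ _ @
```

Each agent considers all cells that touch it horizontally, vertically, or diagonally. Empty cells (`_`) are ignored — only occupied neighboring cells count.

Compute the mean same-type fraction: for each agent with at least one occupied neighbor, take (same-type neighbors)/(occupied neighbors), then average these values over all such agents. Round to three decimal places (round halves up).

Row 1: (1,1)% 1/3 · (1,2)% 1/5 · (1,3)@ 4/5 · (1,4)@ 5/5 · (1,5)@ 3/4 · (1,6)% 0/2
Row 2: (2,1)@ 2/4 · (2,2)@ 4/6 · (2,3)@ 5/7 · (2,4)@ 6/7 · (2,5)@ 5/7
Row 3: (3,2)@ 4/5 · (3,4)% 0/5 · (3,5)@ 5/6 · (3,6)@ 3/3
Row 4: (4,1)% 0/2 · (4,2)@ 1/2 · (4,4)@ 1/2 · (4,6)@ 2/2
Sum over 19 agents: 1/3 + 1/5 + 4/5 + 5/5 + 3/4 + 0/2 + 2/4 + 4/6 + 5/7 + 6/7 + 5/7 + 4/5 + 0/5 + 5/6 + 3/3 + 0/2 + 1/2 + 1/2 + 2/2 = 4691/420; mean = 4691/420 ÷ 19 = 4691/7980 = 0.587844… → 0.588.

0.588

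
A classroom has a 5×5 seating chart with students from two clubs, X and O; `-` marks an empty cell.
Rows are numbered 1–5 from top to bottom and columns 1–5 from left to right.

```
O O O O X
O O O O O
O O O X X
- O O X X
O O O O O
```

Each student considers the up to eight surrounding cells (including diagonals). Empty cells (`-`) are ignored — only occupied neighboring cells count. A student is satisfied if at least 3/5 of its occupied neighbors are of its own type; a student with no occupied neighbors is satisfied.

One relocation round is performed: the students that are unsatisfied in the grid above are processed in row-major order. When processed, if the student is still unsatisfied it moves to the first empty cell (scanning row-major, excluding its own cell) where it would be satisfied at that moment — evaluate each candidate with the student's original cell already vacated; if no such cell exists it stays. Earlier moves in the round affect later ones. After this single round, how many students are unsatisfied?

Initially unsatisfied (in order): (1,5), (2,5), (3,4), (4,4), (5,5).
  (1,5): no empty cell satisfies it; stays.
  (2,5) → (4,1).
  (3,4): no empty cell satisfies it; stays.
  (4,4) → (2,5).
  (5,5): no empty cell satisfies it; stays.
Resulting grid:
O O O O X
O O O O X
O O O X X
O O O - X
O O O O O
Unsatisfied now: (1,5), (2,4), (3,4), (4,5), (5,5).

5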